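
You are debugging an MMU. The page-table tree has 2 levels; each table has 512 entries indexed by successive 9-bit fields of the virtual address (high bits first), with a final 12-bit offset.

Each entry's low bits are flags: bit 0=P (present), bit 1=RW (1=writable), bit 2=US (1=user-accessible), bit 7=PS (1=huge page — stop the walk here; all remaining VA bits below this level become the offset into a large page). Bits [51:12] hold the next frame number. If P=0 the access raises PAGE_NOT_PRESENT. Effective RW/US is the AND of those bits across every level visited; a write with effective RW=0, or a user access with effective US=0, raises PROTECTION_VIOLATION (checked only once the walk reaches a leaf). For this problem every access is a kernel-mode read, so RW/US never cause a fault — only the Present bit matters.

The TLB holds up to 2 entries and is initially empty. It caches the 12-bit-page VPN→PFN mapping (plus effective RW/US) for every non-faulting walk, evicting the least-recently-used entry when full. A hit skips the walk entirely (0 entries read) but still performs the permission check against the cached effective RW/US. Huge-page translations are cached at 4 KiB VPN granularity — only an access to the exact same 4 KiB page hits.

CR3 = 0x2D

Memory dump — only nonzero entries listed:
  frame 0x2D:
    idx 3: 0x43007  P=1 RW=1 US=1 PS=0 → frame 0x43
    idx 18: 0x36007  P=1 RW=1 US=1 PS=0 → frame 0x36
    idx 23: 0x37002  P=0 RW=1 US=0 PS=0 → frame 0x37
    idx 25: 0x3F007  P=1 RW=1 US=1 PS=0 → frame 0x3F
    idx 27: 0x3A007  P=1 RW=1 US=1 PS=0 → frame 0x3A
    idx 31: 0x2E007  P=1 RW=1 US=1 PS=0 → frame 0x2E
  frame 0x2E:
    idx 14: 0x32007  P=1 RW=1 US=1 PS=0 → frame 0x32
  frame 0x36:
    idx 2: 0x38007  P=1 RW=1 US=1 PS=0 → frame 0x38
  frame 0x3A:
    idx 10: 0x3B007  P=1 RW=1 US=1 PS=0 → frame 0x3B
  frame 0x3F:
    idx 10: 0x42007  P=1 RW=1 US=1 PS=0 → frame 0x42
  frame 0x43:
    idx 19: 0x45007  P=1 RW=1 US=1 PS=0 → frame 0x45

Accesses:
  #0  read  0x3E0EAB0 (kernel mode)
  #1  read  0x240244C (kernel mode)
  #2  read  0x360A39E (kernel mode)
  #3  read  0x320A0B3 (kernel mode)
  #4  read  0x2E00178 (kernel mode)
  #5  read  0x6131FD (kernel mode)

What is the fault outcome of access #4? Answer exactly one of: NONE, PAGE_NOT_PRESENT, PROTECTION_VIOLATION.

Per-access translation:
#0 VA=0x3E0EAB0 (r,kernel):
  L0: frame=0x2D idx=31 entry=0x2E007 [P=1 RW=1 US=1 PS=0]
  L1: frame=0x2E idx=14 entry=0x32007 [P=1 RW=1 US=1 PS=0]
  ⇒ phys 0x32AB0  [2 reads]
#1 VA=0x240244C (r,kernel):
  L0: frame=0x2D idx=18 entry=0x36007 [P=1 RW=1 US=1 PS=0]
  L1: frame=0x36 idx=2 entry=0x38007 [P=1 RW=1 US=1 PS=0]
  ⇒ phys 0x3844C  [2 reads]
#2 VA=0x360A39E (r,kernel):
  L0: frame=0x2D idx=27 entry=0x3A007 [P=1 RW=1 US=1 PS=0]
  L1: frame=0x3A idx=10 entry=0x3B007 [P=1 RW=1 US=1 PS=0]
  ⇒ phys 0x3B39E  [2 reads]
#3 VA=0x320A0B3 (r,kernel):
  L0: frame=0x2D idx=25 entry=0x3F007 [P=1 RW=1 US=1 PS=0]
  L1: frame=0x3F idx=10 entry=0x42007 [P=1 RW=1 US=1 PS=0]
  ⇒ phys 0x420B3  [2 reads]
#4 VA=0x2E00178 (r,kernel):
  L0: frame=0x2D idx=23 entry=0x37002 [P=0 RW=1 US=0 PS=0]
  → PAGE_NOT_PRESENT  (1 entries read)
#5 VA=0x6131FD (r,kernel):
  L0: frame=0x2D idx=3 entry=0x43007 [P=1 RW=1 US=1 PS=0]
  L1: frame=0x43 idx=19 entry=0x45007 [P=1 RW=1 US=1 PS=0]
  ⇒ phys 0x451FD  [2 reads]

Access #4 fault: PAGE_NOT_PRESENT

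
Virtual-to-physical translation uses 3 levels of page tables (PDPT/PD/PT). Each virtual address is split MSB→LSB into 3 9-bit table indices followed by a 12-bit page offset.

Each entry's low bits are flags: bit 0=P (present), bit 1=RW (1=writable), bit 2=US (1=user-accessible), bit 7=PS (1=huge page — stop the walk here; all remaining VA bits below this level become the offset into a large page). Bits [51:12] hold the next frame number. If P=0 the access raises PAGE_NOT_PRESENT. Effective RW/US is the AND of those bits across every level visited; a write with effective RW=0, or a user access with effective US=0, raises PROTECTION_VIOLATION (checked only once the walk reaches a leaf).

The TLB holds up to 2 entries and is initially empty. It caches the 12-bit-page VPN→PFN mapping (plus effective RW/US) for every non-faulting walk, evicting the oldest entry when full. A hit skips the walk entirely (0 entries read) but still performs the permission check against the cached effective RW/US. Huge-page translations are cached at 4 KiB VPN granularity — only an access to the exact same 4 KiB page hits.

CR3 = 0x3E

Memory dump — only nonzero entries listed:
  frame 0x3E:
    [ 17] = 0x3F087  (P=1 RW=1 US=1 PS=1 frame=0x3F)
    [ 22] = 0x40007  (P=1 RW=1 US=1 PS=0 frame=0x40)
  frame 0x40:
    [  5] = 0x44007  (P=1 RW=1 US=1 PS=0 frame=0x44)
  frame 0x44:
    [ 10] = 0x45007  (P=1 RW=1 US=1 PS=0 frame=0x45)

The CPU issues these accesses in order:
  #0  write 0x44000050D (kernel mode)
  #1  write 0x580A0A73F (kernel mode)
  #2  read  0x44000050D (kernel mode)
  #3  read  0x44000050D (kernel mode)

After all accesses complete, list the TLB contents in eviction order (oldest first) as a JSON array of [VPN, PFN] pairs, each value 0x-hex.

Walk each access:
#0 VA=0x44000050D (w,kernel):
  [0] read 0x3E idx=17: raw=0x3F087 flags P=1 W=1 U=1 S=1
  → PA=0x3F50D (huge @L0)  (1 entries read)
#1 VA=0x580A0A73F (w,kernel):
  [0] read 0x3E idx=22: raw=0x40007 flags P=1 W=1 U=1 S=0
  [1] read 0x40 idx=5: raw=0x44007 flags P=1 W=1 U=1 S=0
  [2] read 0x44 idx=10: raw=0x45007 flags P=1 W=1 U=1 S=0
  → PA=0x4573F  (3 entries read)
#2 VA=0x44000050D (r,kernel):
  TLB hit vpn=0x440000 → PA=0x3F50D
#3 VA=0x44000050D (r,kernel):
  TLB hit vpn=0x440000 → PA=0x3F50D

TLB: [["0x440000", "0x3F"], ["0x580A0A", "0x45"]]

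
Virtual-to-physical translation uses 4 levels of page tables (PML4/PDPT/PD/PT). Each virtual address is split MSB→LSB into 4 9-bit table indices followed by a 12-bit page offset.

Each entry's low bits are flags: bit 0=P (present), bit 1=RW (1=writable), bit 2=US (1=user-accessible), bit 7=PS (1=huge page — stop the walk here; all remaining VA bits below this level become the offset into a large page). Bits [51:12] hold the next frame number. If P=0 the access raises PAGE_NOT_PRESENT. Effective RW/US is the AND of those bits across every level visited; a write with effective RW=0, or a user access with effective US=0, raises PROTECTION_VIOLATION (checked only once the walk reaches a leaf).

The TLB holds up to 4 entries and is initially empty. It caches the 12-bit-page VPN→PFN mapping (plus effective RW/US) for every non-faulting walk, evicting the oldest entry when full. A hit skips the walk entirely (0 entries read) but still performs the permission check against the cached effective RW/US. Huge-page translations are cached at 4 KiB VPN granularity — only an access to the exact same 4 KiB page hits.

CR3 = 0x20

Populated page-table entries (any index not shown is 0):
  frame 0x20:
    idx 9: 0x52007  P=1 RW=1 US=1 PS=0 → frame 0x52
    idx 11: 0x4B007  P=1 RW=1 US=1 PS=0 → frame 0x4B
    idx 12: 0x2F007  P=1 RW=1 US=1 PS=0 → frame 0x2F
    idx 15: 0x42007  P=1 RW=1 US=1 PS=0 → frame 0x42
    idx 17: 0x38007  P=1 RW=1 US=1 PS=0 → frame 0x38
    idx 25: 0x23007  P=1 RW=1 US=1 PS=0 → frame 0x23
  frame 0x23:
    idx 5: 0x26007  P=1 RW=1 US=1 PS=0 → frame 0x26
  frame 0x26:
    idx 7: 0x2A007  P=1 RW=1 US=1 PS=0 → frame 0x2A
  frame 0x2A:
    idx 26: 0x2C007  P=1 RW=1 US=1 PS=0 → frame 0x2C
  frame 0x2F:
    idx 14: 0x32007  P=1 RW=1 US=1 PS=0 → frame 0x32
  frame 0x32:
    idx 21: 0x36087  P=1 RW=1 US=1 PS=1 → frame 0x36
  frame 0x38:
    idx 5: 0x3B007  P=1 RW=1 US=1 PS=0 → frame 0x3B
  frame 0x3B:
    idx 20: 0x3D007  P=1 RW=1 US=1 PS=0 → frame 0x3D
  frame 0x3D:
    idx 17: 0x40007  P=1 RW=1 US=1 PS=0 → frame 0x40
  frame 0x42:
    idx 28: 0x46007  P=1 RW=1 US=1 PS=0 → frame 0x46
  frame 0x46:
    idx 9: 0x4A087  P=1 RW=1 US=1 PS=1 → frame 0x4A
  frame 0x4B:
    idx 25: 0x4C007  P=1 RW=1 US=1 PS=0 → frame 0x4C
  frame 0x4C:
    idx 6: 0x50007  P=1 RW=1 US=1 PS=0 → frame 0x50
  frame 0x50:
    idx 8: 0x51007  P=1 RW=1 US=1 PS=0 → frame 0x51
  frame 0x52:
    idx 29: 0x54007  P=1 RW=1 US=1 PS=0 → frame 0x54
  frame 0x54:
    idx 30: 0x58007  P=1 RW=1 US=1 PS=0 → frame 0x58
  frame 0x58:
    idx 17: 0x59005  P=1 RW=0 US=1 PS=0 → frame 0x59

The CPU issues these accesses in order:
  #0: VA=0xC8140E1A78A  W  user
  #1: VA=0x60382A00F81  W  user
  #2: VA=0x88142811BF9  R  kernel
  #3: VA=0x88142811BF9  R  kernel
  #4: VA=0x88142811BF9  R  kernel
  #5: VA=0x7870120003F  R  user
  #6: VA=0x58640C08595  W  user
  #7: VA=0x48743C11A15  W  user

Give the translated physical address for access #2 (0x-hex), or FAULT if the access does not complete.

Walk each access:
#0 VA=0xC8140E1A78A (w,user):
  L0 @0x20[25] → 0x23007  P=1,RW=1,US=1,PS=0
  L1 @0x23[5] → 0x26007  P=1,RW=1,US=1,PS=0
  L2 @0x26[7] → 0x2A007  P=1,RW=1,US=1,PS=0
  L3 @0x2A[26] → 0x2C007  P=1,RW=1,US=1,PS=0
  ⇒ phys 0x2C78A  [4 reads]
#1 VA=0x60382A00F81 (w,user):
  L0 @0x20[12] → 0x2F007  P=1,RW=1,US=1,PS=0
  L1 @0x2F[14] → 0x32007  P=1,RW=1,US=1,PS=0
  L2 @0x32[21] → 0x36087  P=1,RW=1,US=1,PS=1
  ⇒ phys 0x36F81 (huge @L2)  [3 reads]
#2 VA=0x88142811BF9 (r,kernel):
  L0 @0x20[17] → 0x38007  P=1,RW=1,US=1,PS=0
  L1 @0x38[5] → 0x3B007  P=1,RW=1,US=1,PS=0
  L2 @0x3B[20] → 0x3D007  P=1,RW=1,US=1,PS=0
  L3 @0x3D[17] → 0x40007  P=1,RW=1,US=1,PS=0
  ⇒ phys 0x40BF9  [4 reads]
#3 VA=0x88142811BF9 (r,kernel):
  TLB hit vpn=0x88142811 → PA=0x40BF9
#4 VA=0x88142811BF9 (r,kernel):
  TLB hit vpn=0x88142811 → PA=0x40BF9
#5 VA=0x7870120003F (r,user):
  L0 @0x20[15] → 0x42007  P=1,RW=1,US=1,PS=0
  L1 @0x42[28] → 0x46007  P=1,RW=1,US=1,PS=0
  L2 @0x46[9] → 0x4A087  P=1,RW=1,US=1,PS=1
  ⇒ phys 0x4A03F (huge @L2)  [3 reads]
#6 VA=0x58640C08595 (w,user):
  L0 @0x20[11] → 0x4B007  P=1,RW=1,US=1,PS=0
  L1 @0x4B[25] → 0x4C007  P=1,RW=1,US=1,PS=0
  L2 @0x4C[6] → 0x50007  P=1,RW=1,US=1,PS=0
  L3 @0x50[8] → 0x51007  P=1,RW=1,US=1,PS=0
  ⇒ phys 0x51595  [4 reads]
#7 VA=0x48743C11A15 (w,user):
  L0 @0x20[9] → 0x52007  P=1,RW=1,US=1,PS=0
  L1 @0x52[29] → 0x54007  P=1,RW=1,US=1,PS=0
  L2 @0x54[30] → 0x58007  P=1,RW=1,US=1,PS=0
  L3 @0x58[17] → 0x59005  P=1,RW=0,US=1,PS=0
  → PROTECTION_VIOLATION  (4 entries read)

Access #2 PA: 0x40BF9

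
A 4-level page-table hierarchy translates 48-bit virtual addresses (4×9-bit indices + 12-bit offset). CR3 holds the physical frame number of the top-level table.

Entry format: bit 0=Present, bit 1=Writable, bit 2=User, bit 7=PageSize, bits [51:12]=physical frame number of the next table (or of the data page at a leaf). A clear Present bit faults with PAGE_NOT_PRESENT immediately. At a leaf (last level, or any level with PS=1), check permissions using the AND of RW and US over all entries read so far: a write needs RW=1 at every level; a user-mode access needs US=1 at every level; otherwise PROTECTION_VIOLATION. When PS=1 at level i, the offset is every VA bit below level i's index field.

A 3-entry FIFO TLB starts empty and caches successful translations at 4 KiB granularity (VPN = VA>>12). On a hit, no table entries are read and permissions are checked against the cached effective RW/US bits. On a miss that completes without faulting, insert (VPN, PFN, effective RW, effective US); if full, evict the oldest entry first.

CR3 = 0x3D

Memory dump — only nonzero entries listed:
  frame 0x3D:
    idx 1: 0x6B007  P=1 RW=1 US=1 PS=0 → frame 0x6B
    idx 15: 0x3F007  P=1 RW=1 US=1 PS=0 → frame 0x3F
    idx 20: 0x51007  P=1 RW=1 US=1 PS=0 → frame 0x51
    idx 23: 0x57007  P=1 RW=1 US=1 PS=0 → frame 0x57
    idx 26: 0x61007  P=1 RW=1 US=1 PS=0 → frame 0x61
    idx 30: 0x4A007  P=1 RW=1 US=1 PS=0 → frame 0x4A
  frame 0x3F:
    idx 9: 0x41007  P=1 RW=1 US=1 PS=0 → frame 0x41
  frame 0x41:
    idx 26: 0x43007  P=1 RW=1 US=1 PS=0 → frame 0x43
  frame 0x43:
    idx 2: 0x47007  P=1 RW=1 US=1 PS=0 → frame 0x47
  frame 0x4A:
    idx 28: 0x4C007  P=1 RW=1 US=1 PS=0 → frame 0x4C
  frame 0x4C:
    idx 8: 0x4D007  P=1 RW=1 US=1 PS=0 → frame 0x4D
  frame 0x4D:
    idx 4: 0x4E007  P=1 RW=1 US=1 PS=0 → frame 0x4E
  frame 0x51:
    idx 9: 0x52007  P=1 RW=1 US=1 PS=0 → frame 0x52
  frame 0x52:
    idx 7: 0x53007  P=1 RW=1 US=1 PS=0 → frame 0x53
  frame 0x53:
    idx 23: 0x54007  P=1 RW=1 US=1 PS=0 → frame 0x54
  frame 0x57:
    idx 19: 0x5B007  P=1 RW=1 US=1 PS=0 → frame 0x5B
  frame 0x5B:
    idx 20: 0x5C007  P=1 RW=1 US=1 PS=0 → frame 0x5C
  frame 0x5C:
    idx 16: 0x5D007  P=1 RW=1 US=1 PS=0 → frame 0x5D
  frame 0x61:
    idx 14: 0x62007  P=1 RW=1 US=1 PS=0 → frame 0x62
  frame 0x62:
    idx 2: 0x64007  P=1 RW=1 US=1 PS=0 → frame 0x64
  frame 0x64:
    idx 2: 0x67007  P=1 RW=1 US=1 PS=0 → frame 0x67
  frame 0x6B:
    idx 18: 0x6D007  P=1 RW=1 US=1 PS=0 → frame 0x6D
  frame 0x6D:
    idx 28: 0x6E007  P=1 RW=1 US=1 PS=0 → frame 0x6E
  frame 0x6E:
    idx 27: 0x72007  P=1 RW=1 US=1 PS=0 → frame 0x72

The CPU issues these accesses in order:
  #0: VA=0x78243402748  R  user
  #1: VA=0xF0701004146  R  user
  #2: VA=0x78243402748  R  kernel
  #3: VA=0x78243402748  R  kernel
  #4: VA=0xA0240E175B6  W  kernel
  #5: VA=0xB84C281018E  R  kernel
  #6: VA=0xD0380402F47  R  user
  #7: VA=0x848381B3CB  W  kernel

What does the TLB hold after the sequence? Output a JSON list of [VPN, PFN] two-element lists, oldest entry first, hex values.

Per-access translation:
#0 VA=0x78243402748 (r,user):
  [0] read 0x3D idx=15: raw=0x3F007 flags P=1 W=1 U=1 S=0
  [1] read 0x3F idx=9: raw=0x41007 flags P=1 W=1 U=1 S=0
  [2] read 0x41 idx=26: raw=0x43007 flags P=1 W=1 U=1 S=0
  [3] read 0x43 idx=2: raw=0x47007 flags P=1 W=1 U=1 S=0
  ✓ 0x47748  — 4 lookups
#1 VA=0xF0701004146 (r,user):
  [0] read 0x3D idx=30: raw=0x4A007 flags P=1 W=1 U=1 S=0
  [1] read 0x4A idx=28: raw=0x4C007 flags P=1 W=1 U=1 S=0
  [2] read 0x4C idx=8: raw=0x4D007 flags P=1 W=1 U=1 S=0
  [3] read 0x4D idx=4: raw=0x4E007 flags P=1 W=1 U=1 S=0
  ✓ 0x4E146  — 4 lookups
#2 VA=0x78243402748 (r,kernel):
  TLB hit vpn=0x78243402 → PA=0x47748
#3 VA=0x78243402748 (r,kernel):
  TLB hit vpn=0x78243402 → PA=0x47748
#4 VA=0xA0240E175B6 (w,kernel):
  [0] read 0x3D idx=20: raw=0x51007 flags P=1 W=1 U=1 S=0
  [1] read 0x51 idx=9: raw=0x52007 flags P=1 W=1 U=1 S=0
  [2] read 0x52 idx=7: raw=0x53007 flags P=1 W=1 U=1 S=0
  [3] read 0x53 idx=23: raw=0x54007 flags P=1 W=1 U=1 S=0
  ✓ 0x545B6  — 4 lookups
#5 VA=0xB84C281018E (r,kernel):
  [0] read 0x3D idx=23: raw=0x57007 flags P=1 W=1 U=1 S=0
  [1] read 0x57 idx=19: raw=0x5B007 flags P=1 W=1 U=1 S=0
  [2] read 0x5B idx=20: raw=0x5C007 flags P=1 W=1 U=1 S=0
  [3] read 0x5C idx=16: raw=0x5D007 flags P=1 W=1 U=1 S=0
  ✓ 0x5D18E  — 4 lookups
#6 VA=0xD0380402F47 (r,user):
  [0] read 0x3D idx=26: raw=0x61007 flags P=1 W=1 U=1 S=0
  [1] read 0x61 idx=14: raw=0x62007 flags P=1 W=1 U=1 S=0
  [2] read 0x62 idx=2: raw=0x64007 flags P=1 W=1 U=1 S=0
  [3] read 0x64 idx=2: raw=0x67007 flags P=1 W=1 U=1 S=0
  ✓ 0x67F47  — 4 lookups
#7 VA=0x848381B3CB (w,kernel):
  [0] read 0x3D idx=1: raw=0x6B007 flags P=1 W=1 U=1 S=0
  [1] read 0x6B idx=18: raw=0x6D007 flags P=1 W=1 U=1 S=0
  [2] read 0x6D idx=28: raw=0x6E007 flags P=1 W=1 U=1 S=0
  [3] read 0x6E idx=27: raw=0x72007 flags P=1 W=1 U=1 S=0
  ✓ 0x723CB  — 4 lookups

TLB: [["0xB84C2810", "0x5D"], ["0xD0380402", "0x67"], ["0x848381B", "0x72"]]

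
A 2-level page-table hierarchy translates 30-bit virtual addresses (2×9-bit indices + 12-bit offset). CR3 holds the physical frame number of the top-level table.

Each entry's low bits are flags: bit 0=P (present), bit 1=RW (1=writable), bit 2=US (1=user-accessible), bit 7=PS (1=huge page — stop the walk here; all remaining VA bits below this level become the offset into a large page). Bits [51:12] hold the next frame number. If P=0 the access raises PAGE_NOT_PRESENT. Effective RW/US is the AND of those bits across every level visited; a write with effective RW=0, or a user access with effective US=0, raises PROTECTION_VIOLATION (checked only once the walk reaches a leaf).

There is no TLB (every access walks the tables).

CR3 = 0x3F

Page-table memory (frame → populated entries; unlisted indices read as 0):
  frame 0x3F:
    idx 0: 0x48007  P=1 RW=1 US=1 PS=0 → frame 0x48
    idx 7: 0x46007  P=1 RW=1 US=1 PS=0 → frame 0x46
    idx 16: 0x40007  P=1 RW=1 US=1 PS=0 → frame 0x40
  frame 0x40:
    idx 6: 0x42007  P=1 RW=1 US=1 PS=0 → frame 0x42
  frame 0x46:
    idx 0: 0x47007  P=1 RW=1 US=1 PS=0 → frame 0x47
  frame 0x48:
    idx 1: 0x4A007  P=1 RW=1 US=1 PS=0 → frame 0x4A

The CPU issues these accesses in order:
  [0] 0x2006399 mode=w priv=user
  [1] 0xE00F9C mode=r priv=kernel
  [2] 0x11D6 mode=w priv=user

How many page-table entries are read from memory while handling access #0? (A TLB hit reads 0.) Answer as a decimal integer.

Walk each access:
#0 VA=0x2006399 (w,user):
  lvl0: tbl 0x3F, slot 16 ⇒ 0x40007 (P1/RW1/US1/PS0)
  lvl1: tbl 0x40, slot 6 ⇒ 0x42007 (P1/RW1/US1/PS0)
  → PA=0x42399  (2 entries read)
#1 VA=0xE00F9C (r,kernel):
  lvl0: tbl 0x3F, slot 7 ⇒ 0x46007 (P1/RW1/US1/PS0)
  lvl1: tbl 0x46, slot 0 ⇒ 0x47007 (P1/RW1/US1/PS0)
  → PA=0x47F9C  (2 entries read)
#2 VA=0x11D6 (w,user):
  lvl0: tbl 0x3F, slot 0 ⇒ 0x48007 (P1/RW1/US1/PS0)
  lvl1: tbl 0x48, slot 1 ⇒ 0x4A007 (P1/RW1/US1/PS0)
  → PA=0x4A1D6  (2 entries read)

Entries read for #0: 2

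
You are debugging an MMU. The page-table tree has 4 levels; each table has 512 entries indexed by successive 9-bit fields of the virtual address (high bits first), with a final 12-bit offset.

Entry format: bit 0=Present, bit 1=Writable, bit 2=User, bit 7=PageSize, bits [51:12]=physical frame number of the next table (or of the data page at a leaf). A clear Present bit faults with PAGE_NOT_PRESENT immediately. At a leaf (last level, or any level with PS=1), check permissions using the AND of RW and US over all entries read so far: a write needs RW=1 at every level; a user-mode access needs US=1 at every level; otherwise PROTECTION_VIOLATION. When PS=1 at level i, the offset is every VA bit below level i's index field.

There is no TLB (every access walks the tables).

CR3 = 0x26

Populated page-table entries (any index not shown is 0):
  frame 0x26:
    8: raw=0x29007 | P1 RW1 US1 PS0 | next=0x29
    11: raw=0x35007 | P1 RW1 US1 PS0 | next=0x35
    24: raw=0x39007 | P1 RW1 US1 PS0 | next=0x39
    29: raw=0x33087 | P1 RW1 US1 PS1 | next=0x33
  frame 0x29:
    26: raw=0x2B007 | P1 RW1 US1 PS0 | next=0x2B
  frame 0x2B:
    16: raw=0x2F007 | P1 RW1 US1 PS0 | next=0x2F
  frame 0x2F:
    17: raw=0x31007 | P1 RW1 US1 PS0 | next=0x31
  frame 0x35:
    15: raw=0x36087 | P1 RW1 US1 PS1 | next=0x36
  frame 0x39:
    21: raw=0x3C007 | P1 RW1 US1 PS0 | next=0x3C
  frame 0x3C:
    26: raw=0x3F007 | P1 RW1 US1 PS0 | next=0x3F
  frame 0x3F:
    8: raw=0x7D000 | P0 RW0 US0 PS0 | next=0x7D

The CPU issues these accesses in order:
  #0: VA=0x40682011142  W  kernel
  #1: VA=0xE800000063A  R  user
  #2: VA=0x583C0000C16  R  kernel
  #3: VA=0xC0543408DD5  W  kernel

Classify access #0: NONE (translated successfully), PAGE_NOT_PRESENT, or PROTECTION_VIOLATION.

Per-access translation:
#0 VA=0x40682011142 (w,kernel):
  L0: frame=0x26 idx=8 entry=0x29007 [P=1 RW=1 US=1 PS=0]
  L1: frame=0x29 idx=26 entry=0x2B007 [P=1 RW=1 US=1 PS=0]
  L2: frame=0x2B idx=16 entry=0x2F007 [P=1 RW=1 US=1 PS=0]
  L3: frame=0x2F idx=17 entry=0x31007 [P=1 RW=1 US=1 PS=0]
  ✓ 0x31142  — 4 lookups
#1 VA=0xE800000063A (r,user):
  L0: frame=0x26 idx=29 entry=0x33087 [P=1 RW=1 US=1 PS=1]
  ✓ 0x3363A (huge @L0)  — 1 lookups
#2 VA=0x583C0000C16 (r,kernel):
  L0: frame=0x26 idx=11 entry=0x35007 [P=1 RW=1 US=1 PS=0]
  L1: frame=0x35 idx=15 entry=0x36087 [P=1 RW=1 US=1 PS=1]
  ✓ 0x36C16 (huge @L1)  — 2 lookups
#3 VA=0xC0543408DD5 (w,kernel):
  L0: frame=0x26 idx=24 entry=0x39007 [P=1 RW=1 US=1 PS=0]
  L1: frame=0x39 idx=21 entry=0x3C007 [P=1 RW=1 US=1 PS=0]
  L2: frame=0x3C idx=26 entry=0x3F007 [P=1 RW=1 US=1 PS=0]
  L3: frame=0x3F idx=8 entry=0x7D000 [P=0 RW=0 US=0 PS=0]
  ✗ PAGE_NOT_PRESENT  [4 reads]

Access #0 fault: NONE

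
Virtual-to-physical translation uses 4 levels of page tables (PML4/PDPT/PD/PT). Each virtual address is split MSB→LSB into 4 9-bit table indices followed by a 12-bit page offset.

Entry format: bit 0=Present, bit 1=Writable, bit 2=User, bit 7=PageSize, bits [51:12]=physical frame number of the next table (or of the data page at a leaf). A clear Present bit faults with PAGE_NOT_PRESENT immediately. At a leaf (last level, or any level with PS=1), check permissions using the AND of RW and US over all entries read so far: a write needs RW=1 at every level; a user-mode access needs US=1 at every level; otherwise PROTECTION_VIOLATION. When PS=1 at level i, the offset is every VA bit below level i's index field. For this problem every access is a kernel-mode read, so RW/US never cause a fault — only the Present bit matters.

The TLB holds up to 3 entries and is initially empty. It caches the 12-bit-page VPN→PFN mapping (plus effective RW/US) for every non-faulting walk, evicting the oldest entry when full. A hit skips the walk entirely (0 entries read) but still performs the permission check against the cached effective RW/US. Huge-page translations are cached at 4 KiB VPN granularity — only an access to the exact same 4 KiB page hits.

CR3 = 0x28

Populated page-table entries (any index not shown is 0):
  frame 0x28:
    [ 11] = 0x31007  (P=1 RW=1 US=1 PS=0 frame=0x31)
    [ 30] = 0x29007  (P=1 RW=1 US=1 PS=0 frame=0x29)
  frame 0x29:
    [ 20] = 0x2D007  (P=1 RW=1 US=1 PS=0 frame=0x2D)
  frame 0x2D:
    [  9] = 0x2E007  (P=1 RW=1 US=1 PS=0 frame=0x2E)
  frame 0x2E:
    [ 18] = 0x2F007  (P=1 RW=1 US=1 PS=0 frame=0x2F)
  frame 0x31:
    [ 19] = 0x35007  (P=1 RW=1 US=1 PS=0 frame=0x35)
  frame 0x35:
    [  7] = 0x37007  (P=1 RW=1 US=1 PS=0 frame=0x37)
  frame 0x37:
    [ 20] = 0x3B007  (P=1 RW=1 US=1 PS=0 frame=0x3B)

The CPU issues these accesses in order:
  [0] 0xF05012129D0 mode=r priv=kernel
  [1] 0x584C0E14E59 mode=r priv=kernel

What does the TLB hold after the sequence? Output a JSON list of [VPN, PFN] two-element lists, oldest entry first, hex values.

Trace:
#0 VA=0xF05012129D0 (r,kernel):
  [0] read 0x28 idx=30: raw=0x29007 flags P=1 W=1 U=1 S=0
  [1] read 0x29 idx=20: raw=0x2D007 flags P=1 W=1 U=1 S=0
  [2] read 0x2D idx=9: raw=0x2E007 flags P=1 W=1 U=1 S=0
  [3] read 0x2E idx=18: raw=0x2F007 flags P=1 W=1 U=1 S=0
  → PA=0x2F9D0  (4 entries read)
#1 VA=0x584C0E14E59 (r,kernel):
  [0] read 0x28 idx=11: raw=0x31007 flags P=1 W=1 U=1 S=0
  [1] read 0x31 idx=19: raw=0x35007 flags P=1 W=1 U=1 S=0
  [2] read 0x35 idx=7: raw=0x37007 flags P=1 W=1 U=1 S=0
  [3] read 0x37 idx=20: raw=0x3B007 flags P=1 W=1 U=1 S=0
  → PA=0x3BE59  (4 entries read)

TLB: [["0xF0501212", "0x2F"], ["0x584C0E14", "0x3B"]]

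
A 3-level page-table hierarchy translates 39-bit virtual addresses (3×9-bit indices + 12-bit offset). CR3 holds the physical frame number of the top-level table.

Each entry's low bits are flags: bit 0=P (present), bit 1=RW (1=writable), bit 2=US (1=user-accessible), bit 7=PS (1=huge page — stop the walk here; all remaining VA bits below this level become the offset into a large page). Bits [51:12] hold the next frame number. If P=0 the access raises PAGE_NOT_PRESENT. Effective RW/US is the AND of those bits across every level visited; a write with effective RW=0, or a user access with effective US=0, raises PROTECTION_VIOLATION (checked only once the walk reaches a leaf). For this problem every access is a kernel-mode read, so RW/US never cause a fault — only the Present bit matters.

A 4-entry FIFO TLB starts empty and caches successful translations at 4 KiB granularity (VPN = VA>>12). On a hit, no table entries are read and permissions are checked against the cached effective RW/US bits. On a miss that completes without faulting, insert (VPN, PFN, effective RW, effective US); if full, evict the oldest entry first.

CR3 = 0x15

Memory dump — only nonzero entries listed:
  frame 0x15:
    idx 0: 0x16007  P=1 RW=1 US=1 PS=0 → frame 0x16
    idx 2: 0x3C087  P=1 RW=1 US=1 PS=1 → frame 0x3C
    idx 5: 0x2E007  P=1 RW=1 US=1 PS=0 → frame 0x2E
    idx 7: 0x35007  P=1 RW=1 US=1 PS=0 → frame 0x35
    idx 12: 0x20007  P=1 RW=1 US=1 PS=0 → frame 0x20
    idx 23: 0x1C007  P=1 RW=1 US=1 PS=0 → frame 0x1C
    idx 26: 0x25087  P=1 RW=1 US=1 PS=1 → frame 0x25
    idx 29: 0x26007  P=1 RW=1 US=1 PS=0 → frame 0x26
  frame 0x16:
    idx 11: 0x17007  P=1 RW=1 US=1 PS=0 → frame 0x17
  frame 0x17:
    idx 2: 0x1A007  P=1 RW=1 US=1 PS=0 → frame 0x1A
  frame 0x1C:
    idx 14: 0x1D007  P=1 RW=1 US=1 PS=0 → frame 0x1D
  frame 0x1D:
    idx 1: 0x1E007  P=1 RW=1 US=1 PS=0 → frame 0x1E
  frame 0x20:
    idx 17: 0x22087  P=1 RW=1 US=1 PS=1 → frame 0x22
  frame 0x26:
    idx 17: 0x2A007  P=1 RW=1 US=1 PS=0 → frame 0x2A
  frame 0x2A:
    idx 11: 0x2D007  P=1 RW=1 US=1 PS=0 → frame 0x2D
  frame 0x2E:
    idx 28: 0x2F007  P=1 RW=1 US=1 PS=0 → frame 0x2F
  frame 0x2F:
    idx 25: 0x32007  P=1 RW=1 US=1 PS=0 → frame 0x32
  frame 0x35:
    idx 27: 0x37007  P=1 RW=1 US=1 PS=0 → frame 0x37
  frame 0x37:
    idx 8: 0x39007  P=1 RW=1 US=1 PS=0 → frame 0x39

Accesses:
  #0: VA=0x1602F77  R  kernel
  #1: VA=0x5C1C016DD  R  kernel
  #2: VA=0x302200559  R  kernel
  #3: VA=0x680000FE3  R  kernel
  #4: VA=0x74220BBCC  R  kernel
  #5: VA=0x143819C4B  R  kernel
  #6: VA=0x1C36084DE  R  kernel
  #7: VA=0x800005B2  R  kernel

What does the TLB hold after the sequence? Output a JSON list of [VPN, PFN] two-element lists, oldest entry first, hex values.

Per-access translation:
#0 VA=0x1602F77 (r,kernel):
  L0 @0x15[0] → 0x16007  P=1,RW=1,US=1,PS=0
  L1 @0x16[11] → 0x17007  P=1,RW=1,US=1,PS=0
  L2 @0x17[2] → 0x1A007  P=1,RW=1,US=1,PS=0
  ✓ 0x1AF77  — 3 lookups
#1 VA=0x5C1C016DD (r,kernel):
  L0 @0x15[23] → 0x1C007  P=1,RW=1,US=1,PS=0
  L1 @0x1C[14] → 0x1D007  P=1,RW=1,US=1,PS=0
  L2 @0x1D[1] → 0x1E007  P=1,RW=1,US=1,PS=0
  ✓ 0x1E6DD  — 3 lookups
#2 VA=0x302200559 (r,kernel):
  L0 @0x15[12] → 0x20007  P=1,RW=1,US=1,PS=0
  L1 @0x20[17] → 0x22087  P=1,RW=1,US=1,PS=1
  ✓ 0x22559 (huge @L1)  — 2 lookups
#3 VA=0x680000FE3 (r,kernel):
  L0 @0x15[26] → 0x25087  P=1,RW=1,US=1,PS=1
  ✓ 0x25FE3 (huge @L0)  — 1 lookups
#4 VA=0x74220BBCC (r,kernel):
  L0 @0x15[29] → 0x26007  P=1,RW=1,US=1,PS=0
  L1 @0x26[17] → 0x2A007  P=1,RW=1,US=1,PS=0
  L2 @0x2A[11] → 0x2D007  P=1,RW=1,US=1,PS=0
  ✓ 0x2DBCC  — 3 lookups
#5 VA=0x143819C4B (r,kernel):
  L0 @0x15[5] → 0x2E007  P=1,RW=1,US=1,PS=0
  L1 @0x2E[28] → 0x2F007  P=1,RW=1,US=1,PS=0
  L2 @0x2F[25] → 0x32007  P=1,RW=1,US=1,PS=0
  ✓ 0x32C4B  — 3 lookups
#6 VA=0x1C36084DE (r,kernel):
  L0 @0x15[7] → 0x35007  P=1,RW=1,US=1,PS=0
  L1 @0x35[27] → 0x37007  P=1,RW=1,US=1,PS=0
  L2 @0x37[8] → 0x39007  P=1,RW=1,US=1,PS=0
  ✓ 0x394DE  — 3 lookups
#7 VA=0x800005B2 (r,kernel):
  L0 @0x15[2] → 0x3C087  P=1,RW=1,US=1,PS=1
  ✓ 0x3C5B2 (huge @L0)  — 1 lookups

TLB: [["0x74220B", "0x2D"], ["0x143819", "0x32"], ["0x1C3608", "0x39"], ["0x80000", "0x3C"]]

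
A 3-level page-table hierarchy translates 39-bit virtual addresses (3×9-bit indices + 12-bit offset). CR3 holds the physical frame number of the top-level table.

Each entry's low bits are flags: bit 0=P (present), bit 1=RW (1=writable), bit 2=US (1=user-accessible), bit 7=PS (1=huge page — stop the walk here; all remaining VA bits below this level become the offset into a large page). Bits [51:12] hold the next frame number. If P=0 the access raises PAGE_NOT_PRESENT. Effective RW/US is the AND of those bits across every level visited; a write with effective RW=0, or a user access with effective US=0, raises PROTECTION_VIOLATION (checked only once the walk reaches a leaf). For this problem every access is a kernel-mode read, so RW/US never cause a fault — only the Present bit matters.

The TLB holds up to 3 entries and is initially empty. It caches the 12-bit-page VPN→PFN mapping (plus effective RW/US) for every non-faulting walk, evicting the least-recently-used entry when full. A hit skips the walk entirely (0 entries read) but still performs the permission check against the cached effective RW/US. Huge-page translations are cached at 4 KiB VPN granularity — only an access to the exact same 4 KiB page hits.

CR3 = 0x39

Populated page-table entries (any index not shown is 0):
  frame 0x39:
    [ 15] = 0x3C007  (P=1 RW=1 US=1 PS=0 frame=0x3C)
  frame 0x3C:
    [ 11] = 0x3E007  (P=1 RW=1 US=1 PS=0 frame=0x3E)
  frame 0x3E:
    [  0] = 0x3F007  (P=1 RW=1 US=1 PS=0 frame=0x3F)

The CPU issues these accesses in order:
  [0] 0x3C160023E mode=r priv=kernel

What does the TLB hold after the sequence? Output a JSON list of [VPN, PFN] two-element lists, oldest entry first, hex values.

Trace:
#0 VA=0x3C160023E (r,kernel):
  L0: frame=0x39 idx=15 entry=0x3C007 [P=1 RW=1 US=1 PS=0]
  L1: frame=0x3C idx=11 entry=0x3E007 [P=1 RW=1 US=1 PS=0]
  L2: frame=0x3E idx=0 entry=0x3F007 [P=1 RW=1 US=1 PS=0]
  ⇒ phys 0x3F23E  [3 reads]

TLB: [["0x3C1600", "0x3F"]]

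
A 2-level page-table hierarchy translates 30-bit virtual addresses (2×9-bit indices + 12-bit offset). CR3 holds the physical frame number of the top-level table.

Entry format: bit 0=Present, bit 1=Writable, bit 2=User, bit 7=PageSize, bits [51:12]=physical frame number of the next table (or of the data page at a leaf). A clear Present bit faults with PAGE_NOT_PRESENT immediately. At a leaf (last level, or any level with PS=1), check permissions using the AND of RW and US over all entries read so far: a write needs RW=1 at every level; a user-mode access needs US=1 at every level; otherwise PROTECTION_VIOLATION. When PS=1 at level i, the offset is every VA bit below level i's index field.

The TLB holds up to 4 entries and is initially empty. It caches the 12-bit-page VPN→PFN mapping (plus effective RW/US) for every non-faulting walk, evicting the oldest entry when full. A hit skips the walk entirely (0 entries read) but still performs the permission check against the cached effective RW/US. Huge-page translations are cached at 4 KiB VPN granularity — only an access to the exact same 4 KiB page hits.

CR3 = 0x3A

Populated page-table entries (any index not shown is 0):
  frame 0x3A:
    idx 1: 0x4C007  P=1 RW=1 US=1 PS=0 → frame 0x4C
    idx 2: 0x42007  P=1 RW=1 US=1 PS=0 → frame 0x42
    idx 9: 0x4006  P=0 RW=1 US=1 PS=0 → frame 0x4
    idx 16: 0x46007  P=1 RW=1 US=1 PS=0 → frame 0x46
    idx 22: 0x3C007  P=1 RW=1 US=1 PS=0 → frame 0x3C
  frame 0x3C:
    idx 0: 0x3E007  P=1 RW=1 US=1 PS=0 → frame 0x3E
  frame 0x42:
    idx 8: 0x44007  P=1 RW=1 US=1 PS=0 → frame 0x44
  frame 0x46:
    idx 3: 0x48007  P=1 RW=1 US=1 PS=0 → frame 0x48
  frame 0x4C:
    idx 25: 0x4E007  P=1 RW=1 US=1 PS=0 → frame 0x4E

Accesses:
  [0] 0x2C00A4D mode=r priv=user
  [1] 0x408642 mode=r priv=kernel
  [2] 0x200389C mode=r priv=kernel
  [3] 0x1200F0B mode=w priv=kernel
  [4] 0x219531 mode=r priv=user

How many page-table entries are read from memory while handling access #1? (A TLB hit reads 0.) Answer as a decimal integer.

Walk each access:
#0 VA=0x2C00A4D (r,user):
  [0] read 0x3A idx=22: raw=0x3C007 flags P=1 W=1 U=1 S=0
  [1] read 0x3C idx=0: raw=0x3E007 flags P=1 W=1 U=1 S=0
  → PA=0x3EA4D  (2 entries read)
#1 VA=0x408642 (r,kernel):
  [0] read 0x3A idx=2: raw=0x42007 flags P=1 W=1 U=1 S=0
  [1] read 0x42 idx=8: raw=0x44007 flags P=1 W=1 U=1 S=0
  → PA=0x44642  (2 entries read)
#2 VA=0x200389C (r,kernel):
  [0] read 0x3A idx=16: raw=0x46007 flags P=1 W=1 U=1 S=0
  [1] read 0x46 idx=3: raw=0x48007 flags P=1 W=1 U=1 S=0
  → PA=0x4889C  (2 entries read)
#3 VA=0x1200F0B (w,kernel):
  [0] read 0x3A idx=9: raw=0x4006 flags P=0 W=1 U=1 S=0
  → PAGE_NOT_PRESENT  (1 entries read)
#4 VA=0x219531 (r,user):
  [0] read 0x3A idx=1: raw=0x4C007 flags P=1 W=1 U=1 S=0
  [1] read 0x4C idx=25: raw=0x4E007 flags P=1 W=1 U=1 S=0
  → PA=0x4E531  (2 entries read)

Entries read for #1: 2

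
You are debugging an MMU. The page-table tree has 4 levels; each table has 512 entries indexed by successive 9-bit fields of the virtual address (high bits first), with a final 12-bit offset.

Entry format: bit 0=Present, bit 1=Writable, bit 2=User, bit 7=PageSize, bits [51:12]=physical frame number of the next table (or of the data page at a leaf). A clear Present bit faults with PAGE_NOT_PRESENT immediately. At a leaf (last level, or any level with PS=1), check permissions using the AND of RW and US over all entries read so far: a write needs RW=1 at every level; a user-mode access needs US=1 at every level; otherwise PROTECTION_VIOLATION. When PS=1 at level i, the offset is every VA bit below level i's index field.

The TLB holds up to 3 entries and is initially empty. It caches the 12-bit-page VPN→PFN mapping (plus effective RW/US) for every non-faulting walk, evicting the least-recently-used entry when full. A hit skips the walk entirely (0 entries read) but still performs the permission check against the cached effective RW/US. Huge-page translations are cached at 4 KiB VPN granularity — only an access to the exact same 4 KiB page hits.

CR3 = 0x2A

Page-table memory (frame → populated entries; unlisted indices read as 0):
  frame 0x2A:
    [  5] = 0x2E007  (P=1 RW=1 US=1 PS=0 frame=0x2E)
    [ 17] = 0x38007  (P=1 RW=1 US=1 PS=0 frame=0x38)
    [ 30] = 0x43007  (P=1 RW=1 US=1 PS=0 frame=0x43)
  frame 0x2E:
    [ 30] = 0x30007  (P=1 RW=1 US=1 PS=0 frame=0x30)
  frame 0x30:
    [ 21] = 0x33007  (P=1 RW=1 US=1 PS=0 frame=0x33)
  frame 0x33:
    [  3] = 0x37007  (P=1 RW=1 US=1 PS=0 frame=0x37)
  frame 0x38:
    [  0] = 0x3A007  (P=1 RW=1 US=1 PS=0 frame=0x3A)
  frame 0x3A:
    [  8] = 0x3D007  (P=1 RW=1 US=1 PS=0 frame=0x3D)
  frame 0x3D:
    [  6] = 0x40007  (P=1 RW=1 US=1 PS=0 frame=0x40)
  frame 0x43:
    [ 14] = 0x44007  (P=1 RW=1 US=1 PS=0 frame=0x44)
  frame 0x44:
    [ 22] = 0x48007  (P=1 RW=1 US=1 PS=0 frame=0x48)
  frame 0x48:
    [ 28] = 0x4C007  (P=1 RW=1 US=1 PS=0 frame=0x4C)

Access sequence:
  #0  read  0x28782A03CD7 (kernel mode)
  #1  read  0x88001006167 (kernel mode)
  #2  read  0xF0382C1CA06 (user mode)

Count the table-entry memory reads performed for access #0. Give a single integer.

Trace:
#0 VA=0x28782A03CD7 (r,kernel):
  [0] read 0x2A idx=5: raw=0x2E007 flags P=1 W=1 U=1 S=0
  [1] read 0x2E idx=30: raw=0x30007 flags P=1 W=1 U=1 S=0
  [2] read 0x30 idx=21: raw=0x33007 flags P=1 W=1 U=1 S=0
  [3] read 0x33 idx=3: raw=0x37007 flags P=1 W=1 U=1 S=0
  ✓ 0x37CD7  — 4 lookups
#1 VA=0x88001006167 (r,kernel):
  [0] read 0x2A idx=17: raw=0x38007 flags P=1 W=1 U=1 S=0
  [1] read 0x38 idx=0: raw=0x3A007 flags P=1 W=1 U=1 S=0
  [2] read 0x3A idx=8: raw=0x3D007 flags P=1 W=1 U=1 S=0
  [3] read 0x3D idx=6: raw=0x40007 flags P=1 W=1 U=1 S=0
  ✓ 0x40167  — 4 lookups
#2 VA=0xF0382C1CA06 (r,user):
  [0] read 0x2A idx=30: raw=0x43007 flags P=1 W=1 U=1 S=0
  [1] read 0x43 idx=14: raw=0x44007 flags P=1 W=1 U=1 S=0
  [2] read 0x44 idx=22: raw=0x48007 flags P=1 W=1 U=1 S=0
  [3] read 0x48 idx=28: raw=0x4C007 flags P=1 W=1 U=1 S=0
  ✓ 0x4CA06  — 4 lookups

Entries read for #0: 4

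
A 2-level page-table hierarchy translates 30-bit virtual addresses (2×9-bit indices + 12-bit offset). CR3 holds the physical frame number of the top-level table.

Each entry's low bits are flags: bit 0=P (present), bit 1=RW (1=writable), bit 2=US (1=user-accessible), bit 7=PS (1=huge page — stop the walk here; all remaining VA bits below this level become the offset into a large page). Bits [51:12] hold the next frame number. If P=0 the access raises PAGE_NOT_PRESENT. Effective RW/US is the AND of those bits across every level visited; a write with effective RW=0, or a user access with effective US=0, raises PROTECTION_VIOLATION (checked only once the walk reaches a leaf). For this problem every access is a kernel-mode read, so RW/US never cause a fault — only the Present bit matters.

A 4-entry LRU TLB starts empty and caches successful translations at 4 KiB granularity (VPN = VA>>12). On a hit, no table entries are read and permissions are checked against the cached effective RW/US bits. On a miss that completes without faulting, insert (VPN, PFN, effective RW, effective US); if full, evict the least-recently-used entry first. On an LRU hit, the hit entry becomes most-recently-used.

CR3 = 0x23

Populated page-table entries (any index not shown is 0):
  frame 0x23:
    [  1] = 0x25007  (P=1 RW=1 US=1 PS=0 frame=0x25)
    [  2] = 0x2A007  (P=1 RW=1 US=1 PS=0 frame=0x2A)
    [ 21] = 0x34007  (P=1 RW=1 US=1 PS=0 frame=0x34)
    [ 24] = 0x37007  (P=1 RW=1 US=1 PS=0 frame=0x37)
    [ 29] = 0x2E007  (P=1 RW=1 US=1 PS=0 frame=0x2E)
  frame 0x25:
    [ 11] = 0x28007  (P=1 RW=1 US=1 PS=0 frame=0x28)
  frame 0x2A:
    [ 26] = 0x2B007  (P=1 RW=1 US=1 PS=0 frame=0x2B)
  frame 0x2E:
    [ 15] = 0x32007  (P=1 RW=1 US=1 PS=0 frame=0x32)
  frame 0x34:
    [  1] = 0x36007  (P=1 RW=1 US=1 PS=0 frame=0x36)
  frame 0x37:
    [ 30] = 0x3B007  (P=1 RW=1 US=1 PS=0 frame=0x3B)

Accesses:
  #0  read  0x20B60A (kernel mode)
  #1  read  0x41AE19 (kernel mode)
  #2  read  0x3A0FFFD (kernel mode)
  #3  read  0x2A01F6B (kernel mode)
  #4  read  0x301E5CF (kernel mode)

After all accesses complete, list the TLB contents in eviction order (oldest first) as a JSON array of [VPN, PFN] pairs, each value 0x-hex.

Per-access translation:
#0 VA=0x20B60A (r,kernel):
  L0: frame=0x23 idx=1 entry=0x25007 [P=1 RW=1 US=1 PS=0]
  L1: frame=0x25 idx=11 entry=0x28007 [P=1 RW=1 US=1 PS=0]
  → PA=0x2860A  (2 entries read)
#1 VA=0x41AE19 (r,kernel):
  L0: frame=0x23 idx=2 entry=0x2A007 [P=1 RW=1 US=1 PS=0]
  L1: frame=0x2A idx=26 entry=0x2B007 [P=1 RW=1 US=1 PS=0]
  → PA=0x2BE19  (2 entries read)
#2 VA=0x3A0FFFD (r,kernel):
  L0: frame=0x23 idx=29 entry=0x2E007 [P=1 RW=1 US=1 PS=0]
  L1: frame=0x2E idx=15 entry=0x32007 [P=1 RW=1 US=1 PS=0]
  → PA=0x32FFD  (2 entries read)
#3 VA=0x2A01F6B (r,kernel):
  L0: frame=0x23 idx=21 entry=0x34007 [P=1 RW=1 US=1 PS=0]
  L1: frame=0x34 idx=1 entry=0x36007 [P=1 RW=1 US=1 PS=0]
  → PA=0x36F6B  (2 entries read)
#4 VA=0x301E5CF (r,kernel):
  L0: frame=0x23 idx=24 entry=0x37007 [P=1 RW=1 US=1 PS=0]
  L1: frame=0x37 idx=30 entry=0x3B007 [P=1 RW=1 US=1 PS=0]
  → PA=0x3B5CF  (2 entries read)

TLB: [["0x41A", "0x2B"], ["0x3A0F", "0x32"], ["0x2A01", "0x36"], ["0x301E", "0x3B"]]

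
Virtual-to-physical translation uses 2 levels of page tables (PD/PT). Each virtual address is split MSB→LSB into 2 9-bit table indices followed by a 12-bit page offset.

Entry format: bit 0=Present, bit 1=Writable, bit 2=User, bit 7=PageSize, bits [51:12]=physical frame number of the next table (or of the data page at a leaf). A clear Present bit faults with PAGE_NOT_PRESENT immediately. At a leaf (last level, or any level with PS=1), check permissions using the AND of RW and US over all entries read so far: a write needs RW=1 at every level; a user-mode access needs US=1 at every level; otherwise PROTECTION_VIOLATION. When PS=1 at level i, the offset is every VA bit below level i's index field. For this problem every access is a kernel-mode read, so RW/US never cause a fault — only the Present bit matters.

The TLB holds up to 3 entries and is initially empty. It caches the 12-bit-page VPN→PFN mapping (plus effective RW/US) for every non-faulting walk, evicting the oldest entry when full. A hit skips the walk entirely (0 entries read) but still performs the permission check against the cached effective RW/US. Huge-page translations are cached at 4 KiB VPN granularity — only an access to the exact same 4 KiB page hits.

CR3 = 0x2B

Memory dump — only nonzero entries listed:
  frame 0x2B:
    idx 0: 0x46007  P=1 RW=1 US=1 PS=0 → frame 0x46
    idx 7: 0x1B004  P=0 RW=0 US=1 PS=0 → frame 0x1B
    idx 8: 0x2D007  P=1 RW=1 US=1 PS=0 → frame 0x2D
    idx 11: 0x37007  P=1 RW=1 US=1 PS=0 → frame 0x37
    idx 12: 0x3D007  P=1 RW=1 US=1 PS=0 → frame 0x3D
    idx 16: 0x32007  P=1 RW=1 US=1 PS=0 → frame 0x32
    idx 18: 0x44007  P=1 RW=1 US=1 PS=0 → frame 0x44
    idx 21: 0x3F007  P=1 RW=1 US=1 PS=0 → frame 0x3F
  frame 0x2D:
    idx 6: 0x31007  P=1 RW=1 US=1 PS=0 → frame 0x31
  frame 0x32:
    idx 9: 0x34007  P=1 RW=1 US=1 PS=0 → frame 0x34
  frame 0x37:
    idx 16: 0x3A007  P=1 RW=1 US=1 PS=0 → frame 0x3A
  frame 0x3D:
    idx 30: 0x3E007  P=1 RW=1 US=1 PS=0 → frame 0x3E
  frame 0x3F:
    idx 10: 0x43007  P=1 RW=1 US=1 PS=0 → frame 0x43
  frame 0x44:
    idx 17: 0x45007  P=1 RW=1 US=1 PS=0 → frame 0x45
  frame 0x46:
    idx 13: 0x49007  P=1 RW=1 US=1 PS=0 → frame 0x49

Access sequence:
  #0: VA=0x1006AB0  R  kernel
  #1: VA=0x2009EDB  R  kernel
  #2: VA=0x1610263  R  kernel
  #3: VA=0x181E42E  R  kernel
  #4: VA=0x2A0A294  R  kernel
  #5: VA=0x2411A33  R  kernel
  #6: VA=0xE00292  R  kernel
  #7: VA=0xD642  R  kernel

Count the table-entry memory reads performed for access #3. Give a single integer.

Per-access translation:
#0 VA=0x1006AB0 (r,kernel):
  L0: frame=0x2B idx=8 entry=0x2D007 [P=1 RW=1 US=1 PS=0]
  L1: frame=0x2D idx=6 entry=0x31007 [P=1 RW=1 US=1 PS=0]
  → PA=0x31AB0  (2 entries read)
#1 VA=0x2009EDB (r,kernel):
  L0: frame=0x2B idx=16 entry=0x32007 [P=1 RW=1 US=1 PS=0]
  L1: frame=0x32 idx=9 entry=0x34007 [P=1 RW=1 US=1 PS=0]
  → PA=0x34EDB  (2 entries read)
#2 VA=0x1610263 (r,kernel):
  L0: frame=0x2B idx=11 entry=0x37007 [P=1 RW=1 US=1 PS=0]
  L1: frame=0x37 idx=16 entry=0x3A007 [P=1 RW=1 US=1 PS=0]
  → PA=0x3A263  (2 entries read)
#3 VA=0x181E42E (r,kernel):
  L0: frame=0x2B idx=12 entry=0x3D007 [P=1 RW=1 US=1 PS=0]
  L1: frame=0x3D idx=30 entry=0x3E007 [P=1 RW=1 US=1 PS=0]
  → PA=0x3E42E  (2 entries read)
#4 VA=0x2A0A294 (r,kernel):
  L0: frame=0x2B idx=21 entry=0x3F007 [P=1 RW=1 US=1 PS=0]
  L1: frame=0x3F idx=10 entry=0x43007 [P=1 RW=1 US=1 PS=0]
  → PA=0x43294  (2 entries read)
#5 VA=0x2411A33 (r,kernel):
  L0: frame=0x2B idx=18 entry=0x44007 [P=1 RW=1 US=1 PS=0]
  L1: frame=0x44 idx=17 entry=0x45007 [P=1 RW=1 US=1 PS=0]
  → PA=0x45A33  (2 entries read)
#6 VA=0xE00292 (r,kernel):
  L0: frame=0x2B idx=7 entry=0x1B004 [P=0 RW=0 US=1 PS=0]
  ✗ PAGE_NOT_PRESENT  [1 reads]
#7 VA=0xD642 (r,kernel):
  L0: frame=0x2B idx=0 entry=0x46007 [P=1 RW=1 US=1 PS=0]
  L1: frame=0x46 idx=13 entry=0x49007 [P=1 RW=1 US=1 PS=0]
  → PA=0x49642  (2 entries read)

Entries read for #3: 2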